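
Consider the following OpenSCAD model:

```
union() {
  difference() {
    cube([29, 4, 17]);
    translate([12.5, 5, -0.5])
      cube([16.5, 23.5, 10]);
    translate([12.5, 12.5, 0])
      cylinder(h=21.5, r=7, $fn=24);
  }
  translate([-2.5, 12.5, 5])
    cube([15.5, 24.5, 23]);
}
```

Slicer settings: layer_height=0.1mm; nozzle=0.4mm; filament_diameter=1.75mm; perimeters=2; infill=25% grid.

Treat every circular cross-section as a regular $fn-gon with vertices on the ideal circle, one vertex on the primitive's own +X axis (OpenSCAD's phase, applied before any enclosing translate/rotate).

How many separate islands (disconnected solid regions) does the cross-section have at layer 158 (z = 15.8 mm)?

2

At z = 15.8 mm: the 29×4 cube contributes its full rectangle; the cube at (12.5, 5) does not reach this height (z outside [-0.5, 9.5]); the cylinder at (12.5, 12.5): section is a regular 24-gon, circumradius r=7; After the difference (first − rest): starting from the 29×4 cube, the r=7 cylinder at (12.5, 12.5) misses the remaining region (no effect) — 1 connected region; the 15.5×24.5 cube at (-2.5, 12.5) contributes its full rectangle; Taking the union: the 2 present regions are separate (no shared area or edge), so areas and boundary lengths simply add and each stays a separate island — 2 connected regions. Overall, the cross-section has 2 separate islands. Island count = 2.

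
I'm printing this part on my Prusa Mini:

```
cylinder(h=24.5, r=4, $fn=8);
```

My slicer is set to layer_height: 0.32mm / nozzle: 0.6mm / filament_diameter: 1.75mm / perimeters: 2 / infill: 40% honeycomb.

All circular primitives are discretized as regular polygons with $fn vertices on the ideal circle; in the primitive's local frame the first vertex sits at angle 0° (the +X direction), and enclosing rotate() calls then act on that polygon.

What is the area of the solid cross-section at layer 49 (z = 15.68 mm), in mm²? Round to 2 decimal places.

45.25 mm²

At z = 15.68 mm: the r=4 cylinder contributes a regular 8-gon of circumradius 4 (area = (8/2)·4.000²·sin(360°/8) = 45.25 mm²). Overall, the cross-section is a single solid region. Net area = 45.25 mm².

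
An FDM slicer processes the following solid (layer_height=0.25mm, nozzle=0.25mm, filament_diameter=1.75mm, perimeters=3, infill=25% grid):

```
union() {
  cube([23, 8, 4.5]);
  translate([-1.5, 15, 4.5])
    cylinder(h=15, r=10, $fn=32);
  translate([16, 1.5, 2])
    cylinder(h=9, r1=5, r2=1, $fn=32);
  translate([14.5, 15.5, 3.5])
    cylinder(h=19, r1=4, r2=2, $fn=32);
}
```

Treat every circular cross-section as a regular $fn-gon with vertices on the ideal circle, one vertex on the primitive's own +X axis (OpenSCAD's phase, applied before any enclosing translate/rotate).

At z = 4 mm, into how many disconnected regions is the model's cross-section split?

2

At z = 4 mm: the 23×8 cube contributes its full rectangle; the cylinder at (-1.5, 15) is not intersected at this z (z outside [4.5, 19.5]); the cone at (16, 1.5) contributes a regular 32-gon of circumradius 4.111 (interpolated between r1=5 and r2=1 at t=0.222); the cone at (14.5, 15.5) (r1=4→r2=2) has section circumradius 3.947 here — a regular 32-gon; Combining (union): the regions partially overlap (shared area 38.39 mm²), so overlapping operands fuse into one piece — 2 connected regions. The result has 2 disconnected regions.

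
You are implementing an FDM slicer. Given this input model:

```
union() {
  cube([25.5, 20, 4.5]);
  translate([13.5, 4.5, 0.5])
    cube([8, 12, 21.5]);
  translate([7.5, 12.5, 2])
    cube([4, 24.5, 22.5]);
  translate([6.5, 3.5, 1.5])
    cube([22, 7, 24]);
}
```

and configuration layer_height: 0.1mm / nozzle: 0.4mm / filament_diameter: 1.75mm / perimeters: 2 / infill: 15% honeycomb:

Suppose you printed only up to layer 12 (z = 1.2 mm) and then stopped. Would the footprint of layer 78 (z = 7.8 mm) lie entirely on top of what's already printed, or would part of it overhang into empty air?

part overhangs

Compare the two slices. At z = 1.2: the cube is present — its section is the full 25.5×20 rectangle (area 510.00 mm²); the cube at (13.5, 4.5) (footprint 8×12) is included at this height (area 96.00 mm²); the cube at (7.5, 12.5) is not intersected at this z (z outside [2, 24.5]); the cube at (6.5, 3.5) is not intersected at this z (z outside [1.5, 25.5]); Combining (union): the 8×12 cube at (13.5, 4.5) lies entirely inside the 25.5×20 cube, so the union is just the 25.5×20 cube — area = 510.00 mm². At z = 7.8: the cube does not reach this height (z outside [0, 4.5]); the 8×12 cube at (13.5, 4.5) contributes its full rectangle (area 96.00 mm²); the cube at (7.5, 12.5) is present — its section is the full 4×24.5 rectangle (area 98.00 mm²); the 22×7 cube at (6.5, 3.5) contributes its full rectangle (area 154.00 mm²); Combining (union): the regions partially overlap — summed areas 348.00 mm² minus the doubly-counted overlap 48.00 mm² gives 300.00 mm² — area = 300.00 mm². Checking containment: at z = 7.8 the cross-section extends beyond the z = 1.2 cross-section by about 89.00 mm².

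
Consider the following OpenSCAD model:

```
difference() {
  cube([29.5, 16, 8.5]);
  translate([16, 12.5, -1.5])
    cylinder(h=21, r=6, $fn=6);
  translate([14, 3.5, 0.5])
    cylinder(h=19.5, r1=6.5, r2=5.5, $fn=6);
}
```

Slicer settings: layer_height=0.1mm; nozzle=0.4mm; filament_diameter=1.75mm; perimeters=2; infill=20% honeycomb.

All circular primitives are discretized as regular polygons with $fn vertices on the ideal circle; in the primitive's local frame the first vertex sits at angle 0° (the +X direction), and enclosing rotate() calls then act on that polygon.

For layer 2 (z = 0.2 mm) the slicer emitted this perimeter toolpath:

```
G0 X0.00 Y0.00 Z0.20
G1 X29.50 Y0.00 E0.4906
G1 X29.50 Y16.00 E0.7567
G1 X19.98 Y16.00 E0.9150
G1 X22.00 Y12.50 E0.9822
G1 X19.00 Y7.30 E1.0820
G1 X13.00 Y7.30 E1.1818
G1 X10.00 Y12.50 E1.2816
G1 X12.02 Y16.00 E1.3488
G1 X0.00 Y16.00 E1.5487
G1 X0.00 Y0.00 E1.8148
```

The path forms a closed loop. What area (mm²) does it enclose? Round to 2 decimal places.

390.27 mm²

Apply the shoelace formula to the sequence of (X, Y) vertices; enclosed area = 390.27 mm².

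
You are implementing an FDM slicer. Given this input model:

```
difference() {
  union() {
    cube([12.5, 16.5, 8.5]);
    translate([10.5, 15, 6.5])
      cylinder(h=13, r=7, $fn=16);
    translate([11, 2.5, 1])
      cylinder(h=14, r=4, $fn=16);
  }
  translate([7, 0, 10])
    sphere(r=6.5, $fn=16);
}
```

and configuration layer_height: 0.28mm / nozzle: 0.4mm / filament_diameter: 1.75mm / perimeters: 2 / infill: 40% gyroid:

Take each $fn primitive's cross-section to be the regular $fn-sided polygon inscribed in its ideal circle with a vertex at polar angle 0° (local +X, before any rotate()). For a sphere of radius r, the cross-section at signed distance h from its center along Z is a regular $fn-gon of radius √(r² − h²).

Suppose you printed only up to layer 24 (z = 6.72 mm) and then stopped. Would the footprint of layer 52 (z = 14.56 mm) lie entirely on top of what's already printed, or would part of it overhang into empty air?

part overhangs

Compare the two slices. At z = 6.72: the 12.5×16.5 cube contributes its full rectangle (area 206.25 mm²); the r=7 cylinder at (10.5, 15) contributes a regular 16-gon of circumradius 7 (area = (16/2)·7.000²·sin(360°/16) = 150.01 mm²); the r=4 cylinder at (11, 2.5) contributes a regular 16-gon of circumradius 4 (area = (16/2)·4.000²·sin(360°/16) = 48.98 mm²); Combining (union): the regions partially overlap — summed areas 405.25 mm² minus the doubly-counted overlap 95.31 mm² gives 309.93 mm² — area = 309.93 mm²; the r=6.5 sphere at (7, 0) contributes a regular 16-gon of circumradius √(6.5²−3.28²) = 5.612 (area = (16/2)·5.612²·sin(360°/16) = 96.41 mm²); Taking the first minus the rest: starting from the result so far (309.93 mm²), the r=6.5 sphere at (7, 0) partially overlaps it — only the 53.31 mm² overlap (of its 96.41 mm²) is removed, clipping the outline — area = 256.63 mm². At z = 14.56: the cube is not intersected at this z (z outside [0, 8.5]); the r=7 cylinder at (10.5, 15) contributes a regular 16-gon of circumradius 7 (area = (16/2)·7.000²·sin(360°/16) = 150.01 mm²); the r=4 cylinder at (11, 2.5) gives a regular 16-gon of circumradius 4 (constant along its height) (area = (16/2)·4.000²·sin(360°/16) = 48.98 mm²); Merging all regions: the 2 present regions are separate (no shared area or edge), so areas and boundary lengths simply add and each stays a separate island — area = 199.00 mm²; the sphere at (7, 0): section is a regular 16-gon, circumradius = √(r²−h²) = √(6.5²−4.56²) = 4.632 (area = (16/2)·4.632²·sin(360°/16) = 65.69 mm²); After the difference (first − rest): starting from that combined region (199.00 mm²), the r=6.5 sphere at (7, 0) partially overlaps it — only the 18.89 mm² overlap (of its 65.69 mm²) is removed, clipping the outline — area = 180.11 mm². Checking containment: at z = 14.56 the cross-section extends beyond the z = 6.72 cross-section by about 8.09 mm².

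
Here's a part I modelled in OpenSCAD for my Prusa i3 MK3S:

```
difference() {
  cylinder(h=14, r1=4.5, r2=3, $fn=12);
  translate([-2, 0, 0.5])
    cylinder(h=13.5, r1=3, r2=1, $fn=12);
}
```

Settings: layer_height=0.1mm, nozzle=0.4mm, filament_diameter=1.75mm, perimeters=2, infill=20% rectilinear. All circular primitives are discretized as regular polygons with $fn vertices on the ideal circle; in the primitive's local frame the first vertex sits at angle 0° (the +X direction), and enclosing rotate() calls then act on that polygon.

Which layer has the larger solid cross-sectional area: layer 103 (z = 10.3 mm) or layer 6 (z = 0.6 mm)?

Layer 103 (z = 10.3): the cone: at t=0.736 of its height the radius interpolates to r₁+(r₂−r₁)t = 3.396, giving a regular 12-gon of that circumradius (area = (12/2)·3.396²·sin(360°/12) = 34.61 mm²); the cone at (-2, 0): at t=0.726 of its height the radius interpolates to r₁+(r₂−r₁)t = 1.548, giving a regular 12-gon of that circumradius (area = (12/2)·1.548²·sin(360°/12) = 7.19 mm²); Taking the first minus the rest: starting from the cone (34.61 mm²), the cone at (-2, 0) partially overlaps it — only the 6.92 mm² overlap (of its 7.19 mm²) is removed, clipping the outline — area = 27.68 mm². So its area = 27.68 mm². Layer 6 (z = 0.6): the cone: at t=0.043 of its height the radius interpolates to r₁+(r₂−r₁)t = 4.436, giving a regular 12-gon of that circumradius (area = (12/2)·4.436²·sin(360°/12) = 59.03 mm²); the cone at (-2, 0): at t=0.007 of its height the radius interpolates to r₁+(r₂−r₁)t = 2.985, giving a regular 12-gon of that circumradius (area = (12/2)·2.985²·sin(360°/12) = 26.73 mm²); Subtracting the remaining from the first: starting from the cone (59.03 mm²), the cone at (-2, 0) partially overlaps it — only the 24.67 mm² overlap (of its 26.73 mm²) is removed, clipping the outline — area = 34.36 mm². So its area = 34.36 mm². Layer 6 is larger (34.36 vs 27.68 mm²).

layer 6 (z = 0.6 mm)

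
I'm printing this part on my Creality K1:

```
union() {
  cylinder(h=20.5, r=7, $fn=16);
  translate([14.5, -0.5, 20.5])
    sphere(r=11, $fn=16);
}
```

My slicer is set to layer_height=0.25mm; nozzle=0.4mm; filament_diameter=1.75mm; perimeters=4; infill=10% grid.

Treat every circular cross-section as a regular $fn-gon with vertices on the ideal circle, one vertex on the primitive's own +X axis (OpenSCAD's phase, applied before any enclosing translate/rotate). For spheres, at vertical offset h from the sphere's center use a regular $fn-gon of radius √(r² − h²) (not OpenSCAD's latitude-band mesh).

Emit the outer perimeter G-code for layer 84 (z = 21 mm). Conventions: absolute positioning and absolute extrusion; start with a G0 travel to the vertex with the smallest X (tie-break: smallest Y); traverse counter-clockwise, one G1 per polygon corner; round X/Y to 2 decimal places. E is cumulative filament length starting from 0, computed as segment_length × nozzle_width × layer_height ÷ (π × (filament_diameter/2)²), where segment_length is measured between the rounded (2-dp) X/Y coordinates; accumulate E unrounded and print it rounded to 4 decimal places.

G0 X3.51 Y-0.50 Z21.00
G1 X4.35 Y-4.71 E0.1785
G1 X6.73 Y-8.27 E0.3565
G1 X10.29 Y-10.65 E0.5346
G1 X14.50 Y-11.49 E0.7130
G1 X18.71 Y-10.65 E0.8915
G1 X22.27 Y-8.27 E1.0696
G1 X24.65 Y-4.71 E1.2476
G1 X25.49 Y-0.50 E1.4261
G1 X24.65 Y3.71 E1.6046
G1 X22.27 Y7.27 E1.7826
G1 X18.71 Y9.65 E1.9606
G1 X14.50 Y10.49 E2.1391
G1 X10.29 Y9.65 E2.3176
G1 X6.73 Y7.27 E2.4956
G1 X4.35 Y3.71 E2.6737
G1 X3.51 Y-0.50 E2.8521

At z = 21 mm: the cylinder does not reach this height (z outside [0, 20.5]); the r=11 sphere at (14.5, -0.5) slices to a regular 16-gon of circumradius 10.989 (√(r²−h²) with h=0.5 from center); Taking the union: only the r=11 sphere at (14.5, -0.5) is present, so the union is just that shape — 1 connected region. The outline is a single polygon with 16 vertices. Extrusion per mm of travel: 0.4 × 0.25 / (π × 0.875²) = 0.041575. Accumulating E over each segment gives final E = 2.8521.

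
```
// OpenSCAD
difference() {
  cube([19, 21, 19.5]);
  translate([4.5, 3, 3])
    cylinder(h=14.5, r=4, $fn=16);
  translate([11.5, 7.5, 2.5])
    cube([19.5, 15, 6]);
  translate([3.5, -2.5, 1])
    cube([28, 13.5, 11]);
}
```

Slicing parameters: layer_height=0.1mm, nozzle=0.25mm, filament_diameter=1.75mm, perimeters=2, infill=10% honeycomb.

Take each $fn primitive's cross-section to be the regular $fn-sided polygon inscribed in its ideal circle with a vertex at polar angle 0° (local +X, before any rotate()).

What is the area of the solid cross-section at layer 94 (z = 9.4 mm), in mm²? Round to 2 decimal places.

At z = 9.4 mm: the cube is present — its section is the full 19×21 rectangle (area 399.00 mm²); the r=4 cylinder at (4.5, 3) contributes a regular 16-gon of circumradius 4 (area = (16/2)·4.000²·sin(360°/16) = 48.98 mm²); the cube at (11.5, 7.5) is absent (z outside [2.5, 8.5]); the 28×13.5 cube at (3.5, -2.5) contributes its full rectangle (area 378.00 mm²); After the difference (first − rest): starting from the 19×21 cube (399.00 mm²), the r=4 cylinder at (4.5, 3) partially overlaps it — only the 45.66 mm² overlap (of its 48.98 mm²) is removed, clipping the outline; the 28×13.5 cube at (3.5, -2.5) partially overlaps it — only the 140.77 mm² overlap (of its 378.00 mm²) is removed, clipping the outline — area = 212.57 mm². Overall, the cross-section is a single solid region. Net area = 212.57 mm².

212.57 mm²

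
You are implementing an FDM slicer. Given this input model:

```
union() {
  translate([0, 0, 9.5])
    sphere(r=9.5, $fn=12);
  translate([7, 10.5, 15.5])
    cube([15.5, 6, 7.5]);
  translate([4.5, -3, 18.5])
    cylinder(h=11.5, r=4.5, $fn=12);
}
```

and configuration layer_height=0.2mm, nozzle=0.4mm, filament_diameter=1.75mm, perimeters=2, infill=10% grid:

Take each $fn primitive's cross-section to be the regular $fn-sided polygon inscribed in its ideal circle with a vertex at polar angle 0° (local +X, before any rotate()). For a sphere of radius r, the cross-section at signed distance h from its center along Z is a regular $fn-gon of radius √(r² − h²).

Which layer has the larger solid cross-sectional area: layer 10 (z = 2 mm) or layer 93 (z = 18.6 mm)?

layer 93 (z = 18.6 mm)

Layer 10 (z = 2): the sphere: section is a regular 12-gon, circumradius = √(r²−h²) = √(9.5²−7.5²) = 5.831 (area = (12/2)·5.831²·sin(360°/12) = 102.00 mm²); the cube at (7, 10.5) does not reach this height (z outside [15.5, 23]); the cylinder at (4.5, -3) does not reach this height (z outside [18.5, 30]); Taking the union: only the r=9.5 sphere is present, so the union is just that shape — area = 102.00 mm². So its area = 102.00 mm². Layer 93 (z = 18.6): the r=9.5 sphere contributes a regular 12-gon of circumradius √(9.5²−9.1²) = 2.728 (area = (12/2)·2.728²·sin(360°/12) = 22.32 mm²); the 15.5×6 cube at (7, 10.5) contributes its full rectangle (area 93.00 mm²); the r=4.5 cylinder at (4.5, -3) gives a regular 12-gon of circumradius 4.5 (constant along its height) (area = (12/2)·4.500²·sin(360°/12) = 60.75 mm²); Merging all regions: the regions partially overlap — summed areas 176.07 mm² minus the doubly-counted overlap 4.91 mm² gives 171.16 mm² — area = 171.16 mm². So its area = 171.16 mm². Layer 93 is larger (171.16 vs 102.00 mm²).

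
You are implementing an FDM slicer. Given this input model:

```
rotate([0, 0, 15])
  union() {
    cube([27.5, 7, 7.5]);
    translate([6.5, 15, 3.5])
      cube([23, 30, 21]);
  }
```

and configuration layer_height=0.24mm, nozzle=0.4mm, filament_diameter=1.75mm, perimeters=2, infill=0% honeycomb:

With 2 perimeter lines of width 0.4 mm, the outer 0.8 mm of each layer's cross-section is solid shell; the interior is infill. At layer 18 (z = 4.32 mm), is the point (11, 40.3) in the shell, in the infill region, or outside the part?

infill

At z = 4.32 mm: the cube is present — its section is the full 27.5×7 rectangle; the 23×30 cube at (6.5, 15) contributes its full rectangle; Combining (union): the 2 present regions are separate (no shared area or edge), so areas and boundary lengths simply add and each stays a separate island — 2 connected regions; (whole slice rotated 15° about Z — lengths, areas and connectivity unchanged). Overall, the cross-section has 2 separate islands. Undo the 15° rotation: the query point maps to (21.056, 36.080) in the un-rotated model frame. The nearest boundary edge runs (29.50, 45.00)→(29.50, 15.00); distance from the point to it = 8.44 mm. (Shell/infill is judged within the island containing the point — the largest one.) The point is inside the cross-section and 8.44 mm from the nearest boundary — more than the 0.8 mm shell width (2 × 0.4), so it's in the infill interior.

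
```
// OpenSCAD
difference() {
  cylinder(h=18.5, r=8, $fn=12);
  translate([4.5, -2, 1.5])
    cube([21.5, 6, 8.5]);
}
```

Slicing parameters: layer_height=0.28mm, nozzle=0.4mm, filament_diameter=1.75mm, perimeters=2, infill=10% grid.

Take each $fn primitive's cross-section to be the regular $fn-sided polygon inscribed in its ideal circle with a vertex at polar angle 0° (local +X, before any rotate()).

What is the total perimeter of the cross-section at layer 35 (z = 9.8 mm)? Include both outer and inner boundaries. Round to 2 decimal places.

At z = 9.8 mm: the r=8 cylinder gives a regular 12-gon of circumradius 8 (constant along its height) (perimeter = 2·12·8.000·sin(180°/12) = 49.69 mm); the 21.5×6 cube at (4.5, -2) contributes its full rectangle (perimeter 55.00 mm); After the difference (first − rest): starting from the r=8 cylinder, the 21.5×6 cube at (4.5, -2) partially overlaps it — only the 18.32 mm² overlap (of its 129.00 mm²) is removed, clipping the outline — boundary = 54.87 mm. Overall, the cross-section is a single solid region. Total boundary length (outer) = 54.87 mm.

54.87 mm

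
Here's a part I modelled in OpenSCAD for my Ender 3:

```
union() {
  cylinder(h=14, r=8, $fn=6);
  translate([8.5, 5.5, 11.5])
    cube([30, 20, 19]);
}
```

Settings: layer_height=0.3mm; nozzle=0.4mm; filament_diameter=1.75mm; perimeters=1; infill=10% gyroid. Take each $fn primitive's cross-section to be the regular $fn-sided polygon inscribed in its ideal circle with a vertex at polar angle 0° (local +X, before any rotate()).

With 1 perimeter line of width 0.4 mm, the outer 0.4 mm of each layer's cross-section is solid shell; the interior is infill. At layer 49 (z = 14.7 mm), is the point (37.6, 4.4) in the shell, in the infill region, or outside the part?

At z = 14.7 mm: the cylinder is not intersected at this z (z outside [0, 14]); the cube at (8.5, 5.5) is present — its section is the full 30×20 rectangle; Merging all regions: only the 30×20 cube at (8.5, 5.5) is present, so the union is just that shape — 1 connected region. Overall, the cross-section is a single solid region. The nearest boundary edge runs (8.50, 5.50)→(38.50, 5.50); distance from the point to it = 1.10 mm. The point is not inside any of the regions above, so it lies outside the cross-section (1.10 mm from the nearest boundary).

outside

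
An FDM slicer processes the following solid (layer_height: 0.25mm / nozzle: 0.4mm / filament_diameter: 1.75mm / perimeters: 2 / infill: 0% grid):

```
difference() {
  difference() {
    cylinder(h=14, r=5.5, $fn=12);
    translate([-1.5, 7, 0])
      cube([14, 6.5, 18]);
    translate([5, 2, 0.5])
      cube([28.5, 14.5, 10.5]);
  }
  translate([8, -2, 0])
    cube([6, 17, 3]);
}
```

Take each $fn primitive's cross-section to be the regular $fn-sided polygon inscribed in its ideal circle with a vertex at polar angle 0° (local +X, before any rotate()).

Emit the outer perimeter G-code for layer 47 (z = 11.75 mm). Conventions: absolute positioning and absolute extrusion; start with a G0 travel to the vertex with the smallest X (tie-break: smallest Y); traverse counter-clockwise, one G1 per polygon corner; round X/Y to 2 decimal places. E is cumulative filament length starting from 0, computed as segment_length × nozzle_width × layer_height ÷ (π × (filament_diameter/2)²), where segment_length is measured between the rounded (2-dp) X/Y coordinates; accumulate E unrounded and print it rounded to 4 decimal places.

At z = 11.75 mm: the r=5.5 cylinder contributes a regular 12-gon of circumradius 5.5; the 14×6.5 cube at (-1.5, 7) contributes its full rectangle; the cube at (5, 2) is absent (z outside [0.5, 11]); Subtracting the remaining from the first: starting from the r=5.5 cylinder, the 14×6.5 cube at (-1.5, 7) misses the remaining region (no effect) — 1 connected region; the cube at (8, -2) is absent (z outside [0, 3]); After the difference (first − rest): none of the subtracted shapes is present at this height, so that combined region is unchanged — 1 connected region. The outline is a single polygon with 12 vertices. Extrusion per mm of travel: 0.4 × 0.25 / (π × 0.875²) = 0.041575. Accumulating E over each segment gives final E = 1.4199.

G0 X-5.50 Y0.00 Z11.75
G1 X-4.76 Y-2.75 E0.1184
G1 X-2.75 Y-4.76 E0.2366
G1 X0.00 Y-5.50 E0.3550
G1 X2.75 Y-4.76 E0.4734
G1 X4.76 Y-2.75 E0.5916
G1 X5.50 Y0.00 E0.7100
G1 X4.76 Y2.75 E0.8284
G1 X2.75 Y4.76 E0.9465
G1 X0.00 Y5.50 E1.0649
G1 X-2.75 Y4.76 E1.1833
G1 X-4.76 Y2.75 E1.3015
G1 X-5.50 Y0.00 E1.4199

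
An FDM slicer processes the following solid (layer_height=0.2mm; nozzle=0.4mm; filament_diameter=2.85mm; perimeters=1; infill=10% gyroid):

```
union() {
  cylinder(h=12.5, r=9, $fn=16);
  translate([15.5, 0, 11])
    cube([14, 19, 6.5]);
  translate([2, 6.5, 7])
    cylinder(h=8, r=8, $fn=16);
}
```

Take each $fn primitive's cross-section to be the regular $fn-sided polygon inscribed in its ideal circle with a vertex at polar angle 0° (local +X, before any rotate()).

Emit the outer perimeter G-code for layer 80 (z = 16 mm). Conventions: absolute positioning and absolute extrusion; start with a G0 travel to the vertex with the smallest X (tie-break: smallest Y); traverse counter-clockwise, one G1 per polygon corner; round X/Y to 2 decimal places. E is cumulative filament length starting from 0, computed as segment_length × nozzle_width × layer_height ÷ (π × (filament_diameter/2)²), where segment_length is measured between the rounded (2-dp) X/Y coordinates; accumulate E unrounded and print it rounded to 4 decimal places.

At z = 16 mm: the cylinder does not reach this height (z outside [0, 12.5]); the cube at (15.5, 0) is present — its section is the full 14×19 rectangle; the cylinder at (2, 6.5) does not reach this height (z outside [7, 15]); Merging all regions: only the 14×19 cube at (15.5, 0) is present, so the union is just that shape — 1 connected region. The outline is a single polygon with 4 vertices. Extrusion per mm of travel: 0.4 × 0.2 / (π × 1.425²) = 0.012540. Accumulating E over each segment gives final E = 0.8277.

G0 X15.50 Y0.00 Z16.00
G1 X29.50 Y0.00 E0.1756
G1 X29.50 Y19.00 E0.4138
G1 X15.50 Y19.00 E0.5894
G1 X15.50 Y0.00 E0.8277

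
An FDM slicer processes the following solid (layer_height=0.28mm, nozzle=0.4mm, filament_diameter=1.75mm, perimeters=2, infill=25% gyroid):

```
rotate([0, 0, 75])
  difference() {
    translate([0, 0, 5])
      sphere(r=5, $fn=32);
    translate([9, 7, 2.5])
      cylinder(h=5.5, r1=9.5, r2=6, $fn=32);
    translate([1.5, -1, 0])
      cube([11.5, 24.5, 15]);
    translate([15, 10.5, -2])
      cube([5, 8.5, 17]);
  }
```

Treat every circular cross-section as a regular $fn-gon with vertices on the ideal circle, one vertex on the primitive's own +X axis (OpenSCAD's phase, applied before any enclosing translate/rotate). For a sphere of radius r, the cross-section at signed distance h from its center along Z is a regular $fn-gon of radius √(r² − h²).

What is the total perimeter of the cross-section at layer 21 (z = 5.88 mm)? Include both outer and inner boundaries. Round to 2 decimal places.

At z = 5.88 mm: the sphere: section is a regular 32-gon, circumradius = √(r²−h²) = √(5²−0.88²) = 4.922 (perimeter = 2·32·4.922·sin(180°/32) = 30.88 mm); the cone at (9, 7) contributes a regular 32-gon of circumradius 7.349 (interpolated between r1=9.5 and r2=6 at t=0.615) (perimeter = 2·32·7.349·sin(180°/32) = 46.10 mm); the 11.5×24.5 cube at (1.5, -1) contributes its full rectangle (perimeter 72.00 mm); the cube at (15, 10.5) (footprint 5×8.5) is included at this height (perimeter 27.00 mm); Taking the first minus the rest: starting from the r=5 sphere, the cone at (9, 7) partially overlaps it — only the 2.41 mm² overlap (of its 168.59 mm²) is removed, clipping the outline; the 11.5×24.5 cube at (1.5, -1) partially overlaps it — only the 12.62 mm² overlap (of its 281.75 mm²) is removed, clipping the outline; the 5×8.5 cube at (15, 10.5) misses the remaining region (no effect) — boundary = 32.66 mm; (whole slice rotated 75° about Z — lengths, areas and connectivity unchanged). Overall, the cross-section is a single solid region. Total boundary length (outer) = 32.66 mm.

32.66 mm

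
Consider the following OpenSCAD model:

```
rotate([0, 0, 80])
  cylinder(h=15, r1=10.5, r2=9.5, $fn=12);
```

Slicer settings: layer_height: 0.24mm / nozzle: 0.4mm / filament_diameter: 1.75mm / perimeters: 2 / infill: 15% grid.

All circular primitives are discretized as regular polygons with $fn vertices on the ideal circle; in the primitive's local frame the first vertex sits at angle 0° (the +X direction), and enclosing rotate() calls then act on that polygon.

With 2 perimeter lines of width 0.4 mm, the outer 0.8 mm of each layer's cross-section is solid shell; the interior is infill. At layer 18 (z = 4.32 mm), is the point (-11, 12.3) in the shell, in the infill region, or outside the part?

outside

At z = 4.32 mm: the cone (r1=10.5→r2=9.5) has section circumradius 10.212 here — a regular 12-gon; (rotated 80° about Z; rotation is an isometry so areas/perimeters/island counts are preserved). Overall, the cross-section is a single solid region. Undo the 80° rotation: the query point maps to (10.203, 12.969) in the un-rotated model frame. The nearest boundary edge runs (8.84, 5.11)→(5.11, 8.84); distance from the point to it = 6.52 mm. The point is not inside any of the regions above, so it lies outside the cross-section (6.52 mm from the nearest boundary).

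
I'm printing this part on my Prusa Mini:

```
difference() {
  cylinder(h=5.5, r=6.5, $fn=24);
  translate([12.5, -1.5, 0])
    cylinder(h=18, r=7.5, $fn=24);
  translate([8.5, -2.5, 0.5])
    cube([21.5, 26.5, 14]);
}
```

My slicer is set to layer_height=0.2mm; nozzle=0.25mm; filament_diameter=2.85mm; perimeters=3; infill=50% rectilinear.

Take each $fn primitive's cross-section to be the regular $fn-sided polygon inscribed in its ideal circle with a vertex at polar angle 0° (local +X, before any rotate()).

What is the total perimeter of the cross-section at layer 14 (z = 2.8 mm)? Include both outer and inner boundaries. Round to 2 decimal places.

40.62 mm

At z = 2.8 mm: the r=6.5 cylinder gives a regular 24-gon of circumradius 6.5 (constant along its height) (perimeter = 2·24·6.500·sin(180°/24) = 40.72 mm); the r=7.5 cylinder at (12.5, -1.5) gives a regular 24-gon of circumradius 7.5 (constant along its height) (perimeter = 2·24·7.500·sin(180°/24) = 46.99 mm); the cube at (8.5, -2.5) is present — its section is the full 21.5×26.5 rectangle (perimeter 96.00 mm); Subtracting the remaining from the first: starting from the r=6.5 cylinder, the r=7.5 cylinder at (12.5, -1.5) partially overlaps it — only the 5.32 mm² overlap (of its 174.70 mm²) is removed, clipping the outline; the 21.5×26.5 cube at (8.5, -2.5) misses the remaining region (no effect) — boundary = 40.62 mm. Overall, the cross-section is a single solid region. Total boundary length (outer) = 40.62 mm.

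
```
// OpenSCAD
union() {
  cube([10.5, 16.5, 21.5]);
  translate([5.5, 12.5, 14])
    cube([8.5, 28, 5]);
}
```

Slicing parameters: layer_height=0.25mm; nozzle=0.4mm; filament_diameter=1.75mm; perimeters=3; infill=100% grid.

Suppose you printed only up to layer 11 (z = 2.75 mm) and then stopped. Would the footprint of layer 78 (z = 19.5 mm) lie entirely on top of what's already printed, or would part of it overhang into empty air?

Compare the two slices. At z = 2.75: the 10.5×16.5 cube contributes its full rectangle (area 173.25 mm²); the cube at (5.5, 12.5) is not intersected at this z (z outside [14, 19]); Taking the union: only the 10.5×16.5 cube is present, so the union is just that shape — area = 173.25 mm². At z = 19.5: the 10.5×16.5 cube contributes its full rectangle (area 173.25 mm²); the cube at (5.5, 12.5) does not reach this height (z outside [14, 19]); Taking the union: only the 10.5×16.5 cube is present, so the union is just that shape — area = 173.25 mm². Checking containment: the cross-section at z = 19.5 is a subset of the cross-section at z = 2.75.

entirely on top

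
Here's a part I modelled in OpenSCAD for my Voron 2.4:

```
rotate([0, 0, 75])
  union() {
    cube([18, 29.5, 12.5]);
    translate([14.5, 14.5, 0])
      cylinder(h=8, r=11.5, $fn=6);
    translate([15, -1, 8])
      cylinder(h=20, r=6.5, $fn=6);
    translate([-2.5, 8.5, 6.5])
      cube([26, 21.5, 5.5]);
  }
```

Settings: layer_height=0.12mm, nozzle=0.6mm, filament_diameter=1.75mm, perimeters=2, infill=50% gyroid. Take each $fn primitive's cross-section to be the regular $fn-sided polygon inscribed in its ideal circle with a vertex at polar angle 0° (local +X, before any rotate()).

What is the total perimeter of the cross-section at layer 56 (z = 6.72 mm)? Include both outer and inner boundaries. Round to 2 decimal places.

At z = 6.72 mm: the cube (footprint 18×29.5) is included at this height (perimeter 95.00 mm); the r=11.5 cylinder at (14.5, 14.5) contributes a regular 6-gon of circumradius 11.5 (perimeter = 2·6·11.500·sin(180°/6) = 69.00 mm); the cylinder at (15, -1) does not reach this height (z outside [8, 28]); the cube at (-2.5, 8.5) is present — its section is the full 26×21.5 rectangle (perimeter 95.00 mm); Combining (union): the regions partially overlap (shared area 697.34 mm²), so the edge portions inside another operand are dropped and the merged outline is re-measured after clipping — boundary = 111.67 mm; (rotated 75° about Z; rotation is an isometry so areas/perimeters/island counts are preserved). Overall, the cross-section is a single solid region. Total boundary length (outer) = 111.67 mm.

111.67 mm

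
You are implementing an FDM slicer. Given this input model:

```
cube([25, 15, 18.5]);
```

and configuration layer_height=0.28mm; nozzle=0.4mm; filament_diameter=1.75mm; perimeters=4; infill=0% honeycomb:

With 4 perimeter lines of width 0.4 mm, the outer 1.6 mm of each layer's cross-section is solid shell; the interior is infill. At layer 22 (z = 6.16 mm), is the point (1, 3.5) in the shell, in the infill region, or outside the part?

At z = 6.16 mm: the 25×15 cube contributes its full rectangle. Overall, the cross-section is a single solid region. The nearest boundary edge runs (0.00, 15.00)→(0.00, 0.00); distance from the point to it = 1.00 mm. The point is inside the cross-section, 1.00 mm from the nearest boundary — within the 1.6 mm shell band (4 × 0.4).

shell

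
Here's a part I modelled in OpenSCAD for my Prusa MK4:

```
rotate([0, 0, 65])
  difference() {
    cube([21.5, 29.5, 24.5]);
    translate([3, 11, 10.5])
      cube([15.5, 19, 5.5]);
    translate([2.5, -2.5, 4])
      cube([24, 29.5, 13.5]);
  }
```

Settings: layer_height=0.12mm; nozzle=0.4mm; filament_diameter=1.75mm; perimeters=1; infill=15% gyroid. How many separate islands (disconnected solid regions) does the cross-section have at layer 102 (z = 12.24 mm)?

At z = 12.24 mm: the 21.5×29.5 cube contributes its full rectangle; the 15.5×19 cube at (3, 11) contributes its full rectangle; the cube at (2.5, -2.5) (footprint 24×29.5) is included at this height; Taking the first minus the rest: starting from the 21.5×29.5 cube, the 15.5×19 cube at (3, 11) partially overlaps it — only the 286.75 mm² overlap (of its 294.50 mm²) is removed, clipping the outline; the 24×29.5 cube at (2.5, -2.5) partially overlaps it — only the 265.00 mm² overlap (of its 708.00 mm²) is removed, clipping the outline — 2 connected regions; (whole slice rotated 65° about Z — lengths, areas and connectivity unchanged). Overall, the cross-section has 2 separate islands. Island count = 2.

2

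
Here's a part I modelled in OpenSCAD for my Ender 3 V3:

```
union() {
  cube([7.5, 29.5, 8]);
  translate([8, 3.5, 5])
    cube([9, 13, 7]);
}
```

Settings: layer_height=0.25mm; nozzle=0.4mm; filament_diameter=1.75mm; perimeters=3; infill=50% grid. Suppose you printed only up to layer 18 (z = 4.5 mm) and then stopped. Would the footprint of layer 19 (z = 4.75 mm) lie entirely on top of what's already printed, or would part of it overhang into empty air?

entirely on top

Compare the two slices. At z = 4.5: the cube (footprint 7.5×29.5) is included at this height (area 221.25 mm²); the cube at (8, 3.5) is not intersected at this z (z outside [5, 12]); Combining (union): only the 7.5×29.5 cube is present, so the union is just that shape — area = 221.25 mm². At z = 4.75: the cube is present — its section is the full 7.5×29.5 rectangle (area 221.25 mm²); the cube at (8, 3.5) is absent (z outside [5, 12]); Merging all regions: only the 7.5×29.5 cube is present, so the union is just that shape — area = 221.25 mm². Checking containment: the cross-section at z = 4.75 is a subset of the cross-section at z = 4.5.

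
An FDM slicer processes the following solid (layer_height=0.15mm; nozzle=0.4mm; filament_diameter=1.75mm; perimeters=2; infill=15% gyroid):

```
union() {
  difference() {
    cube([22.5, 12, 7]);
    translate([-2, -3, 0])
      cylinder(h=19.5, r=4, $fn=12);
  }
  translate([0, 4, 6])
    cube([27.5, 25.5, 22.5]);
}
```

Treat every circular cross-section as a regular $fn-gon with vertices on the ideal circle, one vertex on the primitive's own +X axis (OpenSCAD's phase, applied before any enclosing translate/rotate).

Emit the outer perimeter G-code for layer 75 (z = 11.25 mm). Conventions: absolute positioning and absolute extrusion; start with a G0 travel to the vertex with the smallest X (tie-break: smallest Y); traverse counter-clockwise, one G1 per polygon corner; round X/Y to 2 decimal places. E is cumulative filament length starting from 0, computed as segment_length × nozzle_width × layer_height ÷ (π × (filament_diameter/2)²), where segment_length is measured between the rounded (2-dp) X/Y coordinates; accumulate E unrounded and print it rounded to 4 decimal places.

At z = 11.25 mm: the cube does not reach this height (z outside [0, 7]); the r=4 cylinder at (-2, -3) gives a regular 12-gon of circumradius 4 (constant along its height); Subtracting the remaining from the first: the first operand is absent here, so nothing remains; the 27.5×25.5 cube at (0, 4) contributes its full rectangle; Merging all regions: only the 27.5×25.5 cube at (0, 4) is present, so the union is just that shape — 1 connected region. The outline is a single polygon with 4 vertices. Extrusion per mm of travel: 0.4 × 0.15 / (π × 0.875²) = 0.024945. Accumulating E over each segment gives final E = 2.6442.

G0 X0.00 Y4.00 Z11.25
G1 X27.50 Y4.00 E0.6860
G1 X27.50 Y29.50 E1.3221
G1 X0.00 Y29.50 E2.0081
G1 X0.00 Y4.00 E2.6442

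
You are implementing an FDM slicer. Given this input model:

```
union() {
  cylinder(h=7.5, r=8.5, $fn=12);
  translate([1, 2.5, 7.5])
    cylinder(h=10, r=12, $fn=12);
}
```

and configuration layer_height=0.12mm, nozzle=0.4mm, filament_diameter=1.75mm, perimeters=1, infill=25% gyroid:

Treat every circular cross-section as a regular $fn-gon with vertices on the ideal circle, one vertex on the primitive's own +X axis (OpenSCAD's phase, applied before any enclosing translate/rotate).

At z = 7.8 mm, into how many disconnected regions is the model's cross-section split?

At z = 7.8 mm: the cylinder is absent (z outside [0, 7.5]); the r=12 cylinder at (1, 2.5) contributes a regular 12-gon of circumradius 12; Taking the union: only the r=12 cylinder at (1, 2.5) is present, so the union is just that shape — 1 connected region. The result has 1 disconnected region.

1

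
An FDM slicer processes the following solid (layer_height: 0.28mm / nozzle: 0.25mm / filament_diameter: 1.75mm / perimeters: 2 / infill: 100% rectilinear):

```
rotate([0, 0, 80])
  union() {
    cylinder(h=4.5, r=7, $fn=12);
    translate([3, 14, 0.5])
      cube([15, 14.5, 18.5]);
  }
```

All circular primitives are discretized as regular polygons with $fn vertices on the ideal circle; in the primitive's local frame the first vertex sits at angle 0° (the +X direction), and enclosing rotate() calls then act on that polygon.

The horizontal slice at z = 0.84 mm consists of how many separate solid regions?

2

At z = 0.84 mm: the r=7 cylinder gives a regular 12-gon of circumradius 7 (constant along its height); the cube at (3, 14) is present — its section is the full 15×14.5 rectangle; Taking the union: the 2 present regions are separate (no shared area or edge), so areas and boundary lengths simply add and each stays a separate island — 2 connected regions; (whole slice rotated 80° about Z — lengths, areas and connectivity unchanged). The result has 2 disconnected regions.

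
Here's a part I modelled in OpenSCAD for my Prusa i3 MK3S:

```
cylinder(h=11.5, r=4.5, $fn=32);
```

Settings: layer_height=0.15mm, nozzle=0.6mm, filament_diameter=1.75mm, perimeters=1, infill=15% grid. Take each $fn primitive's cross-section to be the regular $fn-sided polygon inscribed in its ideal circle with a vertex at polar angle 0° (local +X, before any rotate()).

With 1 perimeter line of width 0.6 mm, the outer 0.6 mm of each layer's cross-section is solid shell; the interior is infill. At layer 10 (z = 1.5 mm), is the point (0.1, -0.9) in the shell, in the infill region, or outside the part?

infill

At z = 1.5 mm: the r=4.5 cylinder gives a regular 32-gon of circumradius 4.5 (constant along its height). Overall, the cross-section is a single solid region. The nearest boundary edge runs (-0.00, -4.50)→(0.88, -4.41); distance from the point to it = 3.57 mm. The point is inside the cross-section and 3.57 mm from the nearest boundary — more than the 0.6 mm shell width (1 × 0.6), so it's in the infill interior.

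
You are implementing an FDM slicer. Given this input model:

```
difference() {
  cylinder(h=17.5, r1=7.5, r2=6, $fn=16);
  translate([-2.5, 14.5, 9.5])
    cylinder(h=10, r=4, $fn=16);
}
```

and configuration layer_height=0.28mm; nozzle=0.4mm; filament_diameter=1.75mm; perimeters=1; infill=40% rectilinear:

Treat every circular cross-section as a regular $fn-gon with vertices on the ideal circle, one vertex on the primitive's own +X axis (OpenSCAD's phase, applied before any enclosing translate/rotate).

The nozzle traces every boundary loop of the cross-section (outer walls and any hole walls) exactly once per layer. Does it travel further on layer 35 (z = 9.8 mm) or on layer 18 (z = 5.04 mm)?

Layer 35 (z = 9.8): the cone (r1=7.5→r2=6) has section circumradius 6.660 here — a regular 16-gon (perimeter = 2·16·6.660·sin(180°/16) = 41.58 mm); the cylinder at (-2.5, 14.5): section is a regular 16-gon, circumradius r=4 (perimeter = 2·16·4.000·sin(180°/16) = 24.97 mm); After the difference (first − rest): starting from the cone, the r=4 cylinder at (-2.5, 14.5) misses the remaining region (no effect) — boundary = 41.58 mm. So its perimeter = 41.58 mm. Layer 18 (z = 5.04): the cone (r1=7.5→r2=6) has section circumradius 7.068 here — a regular 16-gon (perimeter = 2·16·7.068·sin(180°/16) = 44.12 mm); the cylinder at (-2.5, 14.5) does not reach this height (z outside [9.5, 19.5]); After the difference (first − rest): none of the subtracted shapes is present at this height, so the cone is unchanged — boundary = 44.12 mm. So its perimeter = 44.12 mm. Layer 18 is larger (44.12 vs 41.58 mm).

layer 18 (z = 5.04 mm)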